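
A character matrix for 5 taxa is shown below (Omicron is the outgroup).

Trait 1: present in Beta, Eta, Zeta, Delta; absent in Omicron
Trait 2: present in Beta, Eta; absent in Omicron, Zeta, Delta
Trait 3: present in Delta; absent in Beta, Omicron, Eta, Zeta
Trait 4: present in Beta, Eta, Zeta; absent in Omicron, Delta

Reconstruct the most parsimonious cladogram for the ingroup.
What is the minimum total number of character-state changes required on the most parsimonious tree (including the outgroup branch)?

The outgroup has state 'absent' for every character, so 'present' is the derived state throughout.
Trait 1 (derived state 'present') is shared by all ingroup taxa — unites the whole ingroup.
Only Beta and Eta show the derived state 'present' for Trait 2, supporting them as a clade.
Trait 3: derived state 'present' in Delta only — an autapomorphy, so it tells us nothing about relationships among taxa.
Only Beta, Eta, and Zeta show the derived state 'present' for Trait 4, supporting them as a clade.
Most parsimonious ingroup topology: (Delta,((Eta,Beta),Zeta)).
Changes per character on this tree: Trait 1: 1; Trait 2: 1; Trait 3: 1; Trait 4: 1.
Total = 4.

4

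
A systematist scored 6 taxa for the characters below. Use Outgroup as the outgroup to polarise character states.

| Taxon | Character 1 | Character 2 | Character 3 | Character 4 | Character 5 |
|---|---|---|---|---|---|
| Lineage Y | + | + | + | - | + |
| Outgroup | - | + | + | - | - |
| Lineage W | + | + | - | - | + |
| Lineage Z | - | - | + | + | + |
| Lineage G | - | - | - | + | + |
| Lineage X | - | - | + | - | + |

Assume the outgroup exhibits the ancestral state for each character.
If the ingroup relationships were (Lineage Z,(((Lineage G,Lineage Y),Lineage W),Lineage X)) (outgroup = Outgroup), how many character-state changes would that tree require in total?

10

Map each character onto (Lineage Z,(((Lineage G,Lineage Y),Lineage W),Lineage X)) (rooted by Outgroup) and count the minimum state changes it requires (Fitch parsimony):
Character 1: 2; Character 2: 3; Character 3: 2; Character 4: 2; Character 5: 1.
Total tree length = 10.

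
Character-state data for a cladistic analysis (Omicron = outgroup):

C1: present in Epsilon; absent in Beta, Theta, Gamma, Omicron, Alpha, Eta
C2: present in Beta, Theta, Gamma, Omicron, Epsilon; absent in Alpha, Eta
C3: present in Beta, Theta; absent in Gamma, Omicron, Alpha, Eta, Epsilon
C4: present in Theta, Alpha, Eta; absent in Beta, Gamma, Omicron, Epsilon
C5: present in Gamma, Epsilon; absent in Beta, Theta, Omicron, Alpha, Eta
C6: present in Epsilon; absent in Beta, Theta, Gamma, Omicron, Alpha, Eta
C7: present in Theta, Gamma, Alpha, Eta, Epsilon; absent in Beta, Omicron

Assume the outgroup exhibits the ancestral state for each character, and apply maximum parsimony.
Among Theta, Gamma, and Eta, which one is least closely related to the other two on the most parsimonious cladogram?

Character polarity is set by the outgroup: the derived state is whichever differs from the outgroup's state, so for C2 the derived state is 'absent', and for the remaining characters it is 'present'.
C1 (derived state 'present') is unique to Epsilon (autapomorphy; uninformative for grouping).
C2: derived state 'absent' in Alpha and Eta only — synapomorphy for {Alpha, Eta}.
C3 groups Beta and Theta, which is incompatible with the clades supported by the remaining characters; treating it as convergent (homoplasy) costs fewer steps than any alternative tree.
C4 (derived state 'present') is shared by Alpha, Eta, and Theta — a synapomorphy uniting that clade.
Only Epsilon and Gamma show the derived state 'present' for C5, supporting them as a clade.
C6: derived state 'present' in Epsilon only — an autapomorphy, so it tells us nothing about relationships among taxa.
C7: derived state 'present' in Alpha, Epsilon, Eta, Gamma, and Theta only — synapomorphy for {Alpha, Epsilon, Eta, Gamma, Theta}.
Most parsimonious ingroup topology: (Beta,((Gamma,Epsilon),(Theta,(Eta,Alpha)))).
Eta and Theta share a more recent common ancestor with each other than either does with Gamma, so Gamma is the least closely related of the three.

Gamma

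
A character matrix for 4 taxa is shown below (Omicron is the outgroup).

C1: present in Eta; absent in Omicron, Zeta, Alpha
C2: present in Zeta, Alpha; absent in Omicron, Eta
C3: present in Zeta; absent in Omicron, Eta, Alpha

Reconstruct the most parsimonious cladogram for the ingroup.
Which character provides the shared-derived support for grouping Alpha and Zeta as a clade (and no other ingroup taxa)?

C2

The outgroup has state 'absent' for every character, so 'present' is the derived state throughout.
C1 (derived state 'present') is unique to Eta (autapomorphy; uninformative for grouping).
C2: derived state 'present' in Alpha and Zeta only — synapomorphy for {Alpha, Zeta}.
C3: derived state 'present' in Zeta only — an autapomorphy, so it tells us nothing about relationships among taxa.
Most parsimonious ingroup topology: (Eta,(Zeta,Alpha)).
The clade {Alpha, Zeta} is supported by C2: its derived state 'present' occurs in exactly those taxa and in no other taxon (including the outgroup).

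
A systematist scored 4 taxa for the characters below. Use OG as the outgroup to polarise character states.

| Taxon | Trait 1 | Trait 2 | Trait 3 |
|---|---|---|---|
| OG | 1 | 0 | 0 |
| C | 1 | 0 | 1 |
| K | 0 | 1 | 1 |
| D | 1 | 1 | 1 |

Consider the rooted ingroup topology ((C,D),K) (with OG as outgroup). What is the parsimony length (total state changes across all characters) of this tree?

4

Map each character onto ((C,D),K) (rooted by OG) and count the minimum state changes it requires (Fitch parsimony):
Trait 1: 1; Trait 2: 2; Trait 3: 1.
Total tree length = 4.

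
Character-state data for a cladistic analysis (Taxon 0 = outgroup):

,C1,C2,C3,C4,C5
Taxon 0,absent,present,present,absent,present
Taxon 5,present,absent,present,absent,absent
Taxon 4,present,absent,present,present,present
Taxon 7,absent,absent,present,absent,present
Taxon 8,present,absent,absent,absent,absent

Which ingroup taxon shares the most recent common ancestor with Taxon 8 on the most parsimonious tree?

Taxon 5

Character polarity is set by the outgroup: the derived state is whichever differs from the outgroup's state, so for C2, C3, C5 the derived state is 'absent', and for the remaining characters it is 'present'.
C1 (derived state 'present') is shared by Taxon 4, Taxon 5, and Taxon 8 — a synapomorphy uniting that clade.
All ingroup taxa share the derived state 'absent' for C2; it defines the ingroup but does not resolve relationships within it.
C3 (derived state 'absent') is unique to Taxon 8 (autapomorphy; uninformative for grouping).
C4 (derived state 'present') is unique to Taxon 4 (autapomorphy; uninformative for grouping).
C5 (derived state 'absent') is shared by Taxon 5 and Taxon 8 — a synapomorphy uniting that clade.
Most parsimonious ingroup topology: (((Taxon 5,Taxon 8),Taxon 4),Taxon 7).
Taxon 8 and Taxon 5 form a cherry on this tree, so they are sister taxa.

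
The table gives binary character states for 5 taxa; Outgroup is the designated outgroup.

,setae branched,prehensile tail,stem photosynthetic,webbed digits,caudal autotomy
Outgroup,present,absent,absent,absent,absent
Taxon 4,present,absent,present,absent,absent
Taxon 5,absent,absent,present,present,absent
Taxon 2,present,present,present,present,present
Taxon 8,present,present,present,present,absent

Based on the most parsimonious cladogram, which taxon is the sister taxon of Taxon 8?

Character polarity is set by the outgroup: the derived state is whichever differs from the outgroup's state, so for setae branched the derived state is 'absent', and for the remaining characters it is 'present'.
setae branched (derived state 'absent') is unique to Taxon 5 (autapomorphy; uninformative for grouping).
Only Taxon 2 and Taxon 8 show the derived state 'present' for prehensile tail, supporting them as a clade.
stem photosynthetic (derived state 'present') is shared by all ingroup taxa — unites the whole ingroup.
webbed digits (derived state 'present') is shared by Taxon 2, Taxon 5, and Taxon 8 — a synapomorphy uniting that clade.
caudal autotomy (derived state 'present') is unique to Taxon 2 (autapomorphy; uninformative for grouping).
Most parsimonious ingroup topology: (Taxon 4,(Taxon 5,(Taxon 2,Taxon 8))).
Taxon 8 and Taxon 2 form a cherry on this tree, so they are sister taxa.

Taxon 2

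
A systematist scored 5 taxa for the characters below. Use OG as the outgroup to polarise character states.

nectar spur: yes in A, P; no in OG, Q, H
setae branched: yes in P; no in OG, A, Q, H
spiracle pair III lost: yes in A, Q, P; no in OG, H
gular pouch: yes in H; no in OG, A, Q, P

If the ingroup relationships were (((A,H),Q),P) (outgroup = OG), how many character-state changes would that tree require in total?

6

Map each character onto (((A,H),Q),P) (rooted by OG) and count the minimum state changes it requires (Fitch parsimony):
nectar spur: 2; setae branched: 1; spiracle pair III lost: 2; gular pouch: 1.
Total tree length = 6.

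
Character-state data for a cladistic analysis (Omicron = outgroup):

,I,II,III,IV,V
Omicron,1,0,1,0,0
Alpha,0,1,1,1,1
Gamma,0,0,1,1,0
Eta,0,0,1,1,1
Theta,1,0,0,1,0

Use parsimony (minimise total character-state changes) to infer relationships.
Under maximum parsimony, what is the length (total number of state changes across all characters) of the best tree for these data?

Character polarity is set by the outgroup: the derived state is whichever differs from the outgroup's state, so for I, III the derived state is '0', and for the remaining characters it is '1'.
I (derived state '0') is shared by Alpha, Eta, and Gamma — a synapomorphy uniting that clade.
II: derived state '1' in Alpha only — an autapomorphy, so it tells us nothing about relationships among taxa.
III (derived state '0') is unique to Theta (autapomorphy; uninformative for grouping).
IV (derived state '1') is shared by all ingroup taxa — unites the whole ingroup.
Only Alpha and Eta show the derived state '1' for V, supporting them as a clade.
Most parsimonious ingroup topology: (((Alpha,Eta),Gamma),Theta).
Changes per character on this tree: I: 1; II: 1; III: 1; IV: 1; V: 1.
Total = 5.

5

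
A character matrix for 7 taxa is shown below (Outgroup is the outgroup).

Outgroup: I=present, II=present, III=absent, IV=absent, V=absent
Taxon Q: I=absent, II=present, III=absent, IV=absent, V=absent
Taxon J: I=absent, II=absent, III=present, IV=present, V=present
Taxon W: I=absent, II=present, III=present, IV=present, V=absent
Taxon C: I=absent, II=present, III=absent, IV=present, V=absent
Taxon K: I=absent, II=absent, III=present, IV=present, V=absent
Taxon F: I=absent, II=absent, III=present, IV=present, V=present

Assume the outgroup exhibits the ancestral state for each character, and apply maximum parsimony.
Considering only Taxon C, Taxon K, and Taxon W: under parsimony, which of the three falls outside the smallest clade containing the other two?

Character polarity is set by the outgroup: the derived state is whichever differs from the outgroup's state, so for I, II the derived state is 'absent', and for the remaining characters it is 'present'.
I (derived state 'absent') is shared by all ingroup taxa — unites the whole ingroup.
II (derived state 'absent') is shared by Taxon F, Taxon J, and Taxon K — a synapomorphy uniting that clade.
Only Taxon F, Taxon J, Taxon K, and Taxon W show the derived state 'present' for III, supporting them as a clade.
Only Taxon C, Taxon F, Taxon J, Taxon K, and Taxon W show the derived state 'present' for IV, supporting them as a clade.
Only Taxon F and Taxon J show the derived state 'present' for V, supporting them as a clade.
Most parsimonious ingroup topology: (Taxon Q,((((Taxon J,Taxon F),Taxon K),Taxon W),Taxon C)).
Taxon W and Taxon K share a more recent common ancestor with each other than either does with Taxon C, so Taxon C is the least closely related of the three.

Taxon C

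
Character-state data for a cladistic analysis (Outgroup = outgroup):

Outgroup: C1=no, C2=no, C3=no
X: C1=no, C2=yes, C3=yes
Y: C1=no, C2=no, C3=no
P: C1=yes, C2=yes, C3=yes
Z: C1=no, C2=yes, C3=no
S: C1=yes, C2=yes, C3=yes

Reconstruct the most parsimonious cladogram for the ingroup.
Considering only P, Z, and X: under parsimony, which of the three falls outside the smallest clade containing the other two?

Z

The outgroup has state 'no' for every character, so 'yes' is the derived state throughout.
C1: derived state 'yes' in P and S only — synapomorphy for {P, S}.
C2: derived state 'yes' in P, S, X, and Z only — synapomorphy for {P, S, X, Z}.
C3 (derived state 'yes') is shared by P, S, and X — a synapomorphy uniting that clade.
Most parsimonious ingroup topology: (((X,(P,S)),Z),Y).
X and P share a more recent common ancestor with each other than either does with Z, so Z is the least closely related of the three.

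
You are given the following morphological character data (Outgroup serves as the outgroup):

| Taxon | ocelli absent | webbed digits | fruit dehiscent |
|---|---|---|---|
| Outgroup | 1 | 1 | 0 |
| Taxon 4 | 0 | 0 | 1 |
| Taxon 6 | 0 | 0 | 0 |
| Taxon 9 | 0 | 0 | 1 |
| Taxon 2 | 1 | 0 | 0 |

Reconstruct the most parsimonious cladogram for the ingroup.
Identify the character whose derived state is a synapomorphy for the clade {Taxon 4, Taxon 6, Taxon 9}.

Character polarity is set by the outgroup: the derived state is whichever differs from the outgroup's state, so for ocelli absent, webbed digits the derived state is '0', and for the remaining characters it is '1'.
Only Taxon 4, Taxon 6, and Taxon 9 show the derived state '0' for ocelli absent, supporting them as a clade.
All ingroup taxa share the derived state '0' for webbed digits; it defines the ingroup but does not resolve relationships within it.
fruit dehiscent (derived state '1') is shared by Taxon 4 and Taxon 9 — a synapomorphy uniting that clade.
Most parsimonious ingroup topology: (((Taxon 4,Taxon 9),Taxon 6),Taxon 2).
The clade {Taxon 4, Taxon 6, Taxon 9} is supported by ocelli absent: its derived state '0' occurs in exactly those taxa and in no other taxon (including the outgroup).

ocelli absent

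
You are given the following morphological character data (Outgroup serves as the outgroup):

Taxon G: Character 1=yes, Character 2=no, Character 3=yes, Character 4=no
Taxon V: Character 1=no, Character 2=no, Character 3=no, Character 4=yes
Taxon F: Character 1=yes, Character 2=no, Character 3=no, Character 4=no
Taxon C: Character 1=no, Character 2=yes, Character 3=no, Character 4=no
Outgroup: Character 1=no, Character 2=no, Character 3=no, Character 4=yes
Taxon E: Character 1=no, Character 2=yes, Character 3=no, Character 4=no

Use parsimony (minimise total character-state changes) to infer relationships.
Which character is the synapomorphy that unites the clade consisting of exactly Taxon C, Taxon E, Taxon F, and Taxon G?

Character polarity is set by the outgroup: the derived state is whichever differs from the outgroup's state, so for Character 4 the derived state is 'no', and for the remaining characters it is 'yes'.
Character 1: derived state 'yes' in Taxon F and Taxon G only — synapomorphy for {Taxon F, Taxon G}.
Only Taxon C and Taxon E show the derived state 'yes' for Character 2, supporting them as a clade.
Character 3 (derived state 'yes') is unique to Taxon G (autapomorphy; uninformative for grouping).
Character 4: derived state 'no' in Taxon C, Taxon E, Taxon F, and Taxon G only — synapomorphy for {Taxon C, Taxon E, Taxon F, Taxon G}.
Most parsimonious ingroup topology: (((Taxon F,Taxon G),(Taxon C,Taxon E)),Taxon V).
The clade {Taxon C, Taxon E, Taxon F, Taxon G} is supported by Character 4: its derived state 'no' occurs in exactly those taxa and in no other taxon (including the outgroup).

Character 4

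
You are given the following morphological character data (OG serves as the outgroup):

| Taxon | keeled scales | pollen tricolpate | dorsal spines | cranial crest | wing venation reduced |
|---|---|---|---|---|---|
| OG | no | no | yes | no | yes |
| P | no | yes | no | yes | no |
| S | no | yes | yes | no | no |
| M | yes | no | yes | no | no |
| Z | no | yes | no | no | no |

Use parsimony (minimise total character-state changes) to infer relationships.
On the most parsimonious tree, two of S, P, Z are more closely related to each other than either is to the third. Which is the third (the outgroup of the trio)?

Character polarity is set by the outgroup: the derived state is whichever differs from the outgroup's state, so for dorsal spines, wing venation reduced the derived state is 'no', and for the remaining characters it is 'yes'.
keeled scales (derived state 'yes') is unique to M (autapomorphy; uninformative for grouping).
pollen tricolpate: derived state 'yes' in P, S, and Z only — synapomorphy for {P, S, Z}.
dorsal spines (derived state 'no') is shared by P and Z — a synapomorphy uniting that clade.
cranial crest (derived state 'yes') is unique to P (autapomorphy; uninformative for grouping).
All ingroup taxa share the derived state 'no' for wing venation reduced; it defines the ingroup but does not resolve relationships within it.
Most parsimonious ingroup topology: (((P,Z),S),M).
P and Z share a more recent common ancestor with each other than either does with S, so S is the least closely related of the three.

S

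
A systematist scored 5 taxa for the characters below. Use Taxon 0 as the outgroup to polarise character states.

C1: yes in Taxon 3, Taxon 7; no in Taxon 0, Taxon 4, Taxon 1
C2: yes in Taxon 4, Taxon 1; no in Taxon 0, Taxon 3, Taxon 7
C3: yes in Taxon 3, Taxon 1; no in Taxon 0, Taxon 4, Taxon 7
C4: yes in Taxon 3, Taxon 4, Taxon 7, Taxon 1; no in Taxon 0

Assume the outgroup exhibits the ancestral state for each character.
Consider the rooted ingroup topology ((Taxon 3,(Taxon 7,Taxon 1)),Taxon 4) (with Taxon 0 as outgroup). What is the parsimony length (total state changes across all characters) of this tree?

7

Map each character onto ((Taxon 3,(Taxon 7,Taxon 1)),Taxon 4) (rooted by Taxon 0) and count the minimum state changes it requires (Fitch parsimony):
C1: 2; C2: 2; C3: 2; C4: 1.
Total tree length = 7.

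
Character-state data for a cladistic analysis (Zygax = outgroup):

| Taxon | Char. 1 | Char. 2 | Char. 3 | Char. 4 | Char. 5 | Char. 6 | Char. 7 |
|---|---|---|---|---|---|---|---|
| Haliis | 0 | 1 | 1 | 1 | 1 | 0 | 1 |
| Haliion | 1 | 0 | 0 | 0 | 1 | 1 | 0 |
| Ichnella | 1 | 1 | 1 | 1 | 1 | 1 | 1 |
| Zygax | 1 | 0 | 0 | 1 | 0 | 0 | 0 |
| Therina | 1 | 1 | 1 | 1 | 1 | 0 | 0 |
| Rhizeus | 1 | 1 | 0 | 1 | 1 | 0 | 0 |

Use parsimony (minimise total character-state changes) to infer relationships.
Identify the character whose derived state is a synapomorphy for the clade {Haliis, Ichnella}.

Char. 7

Character polarity is set by the outgroup: the derived state is whichever differs from the outgroup's state, so for Char. 1, Char. 4 the derived state is '0', and for the remaining characters it is '1'.
Char. 1 (derived state '0') is unique to Haliis (autapomorphy; uninformative for grouping).
Char. 2: derived state '1' in Haliis, Ichnella, Rhizeus, and Therina only — synapomorphy for {Haliis, Ichnella, Rhizeus, Therina}.
Char. 3 (derived state '1') is shared by Haliis, Ichnella, and Therina — a synapomorphy uniting that clade.
Char. 4 (derived state '0') is unique to Haliion (autapomorphy; uninformative for grouping).
All ingroup taxa share the derived state '1' for Char. 5; it defines the ingroup but does not resolve relationships within it.
Char. 6 groups Haliion and Ichnella, which is incompatible with the clades supported by the remaining characters; treating it as convergent (homoplasy) costs fewer steps than any alternative tree.
Char. 7 (derived state '1') is shared by Haliis and Ichnella — a synapomorphy uniting that clade.
Most parsimonious ingroup topology: ((((Haliis,Ichnella),Therina),Rhizeus),Haliion).
The clade {Haliis, Ichnella} is supported by Char. 7: its derived state '1' occurs in exactly those taxa and in no other taxon (including the outgroup).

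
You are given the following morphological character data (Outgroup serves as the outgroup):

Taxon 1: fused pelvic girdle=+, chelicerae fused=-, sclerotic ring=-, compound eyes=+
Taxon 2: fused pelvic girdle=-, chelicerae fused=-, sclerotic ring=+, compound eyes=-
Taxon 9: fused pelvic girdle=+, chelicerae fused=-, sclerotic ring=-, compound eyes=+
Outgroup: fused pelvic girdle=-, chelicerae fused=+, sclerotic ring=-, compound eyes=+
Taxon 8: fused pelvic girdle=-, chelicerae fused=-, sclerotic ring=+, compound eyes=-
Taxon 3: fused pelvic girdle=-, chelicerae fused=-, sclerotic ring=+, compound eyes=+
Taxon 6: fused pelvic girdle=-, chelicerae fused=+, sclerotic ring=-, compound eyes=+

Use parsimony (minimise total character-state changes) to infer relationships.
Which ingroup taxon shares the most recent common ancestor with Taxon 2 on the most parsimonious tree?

Character polarity is set by the outgroup: the derived state is whichever differs from the outgroup's state, so for chelicerae fused, compound eyes the derived state is '-', and for the remaining characters it is '+'.
fused pelvic girdle (derived state '+') is shared by Taxon 1 and Taxon 9 — a synapomorphy uniting that clade.
chelicerae fused: derived state '-' in Taxon 1, Taxon 2, Taxon 3, Taxon 8, and Taxon 9 only — synapomorphy for {Taxon 1, Taxon 2, Taxon 3, Taxon 8, Taxon 9}.
Only Taxon 2, Taxon 3, and Taxon 8 show the derived state '+' for sclerotic ring, supporting them as a clade.
compound eyes: derived state '-' in Taxon 2 and Taxon 8 only — synapomorphy for {Taxon 2, Taxon 8}.
Most parsimonious ingroup topology: (Taxon 6,(((Taxon 8,Taxon 2),Taxon 3),(Taxon 1,Taxon 9))).
Taxon 2 and Taxon 8 form a cherry on this tree, so they are sister taxa.

Taxon 8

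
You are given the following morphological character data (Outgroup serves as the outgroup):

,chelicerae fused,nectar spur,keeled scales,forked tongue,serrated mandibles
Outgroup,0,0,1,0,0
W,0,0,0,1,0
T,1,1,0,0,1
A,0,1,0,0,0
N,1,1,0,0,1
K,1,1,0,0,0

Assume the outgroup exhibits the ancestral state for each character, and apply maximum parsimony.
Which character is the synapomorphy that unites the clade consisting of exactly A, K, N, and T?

Character polarity is set by the outgroup: the derived state is whichever differs from the outgroup's state, so for keeled scales the derived state is '0', and for the remaining characters it is '1'.
Only K, N, and T show the derived state '1' for chelicerae fused, supporting them as a clade.
nectar spur: derived state '1' in A, K, N, and T only — synapomorphy for {A, K, N, T}.
keeled scales (derived state '0') is shared by all ingroup taxa — unites the whole ingroup.
forked tongue: derived state '1' in W only — an autapomorphy, so it tells us nothing about relationships among taxa.
serrated mandibles (derived state '1') is shared by N and T — a synapomorphy uniting that clade.
Most parsimonious ingroup topology: (W,(((T,N),K),A)).
The clade {A, K, N, T} is supported by nectar spur: its derived state '1' occurs in exactly those taxa and in no other taxon (including the outgroup).

nectar spur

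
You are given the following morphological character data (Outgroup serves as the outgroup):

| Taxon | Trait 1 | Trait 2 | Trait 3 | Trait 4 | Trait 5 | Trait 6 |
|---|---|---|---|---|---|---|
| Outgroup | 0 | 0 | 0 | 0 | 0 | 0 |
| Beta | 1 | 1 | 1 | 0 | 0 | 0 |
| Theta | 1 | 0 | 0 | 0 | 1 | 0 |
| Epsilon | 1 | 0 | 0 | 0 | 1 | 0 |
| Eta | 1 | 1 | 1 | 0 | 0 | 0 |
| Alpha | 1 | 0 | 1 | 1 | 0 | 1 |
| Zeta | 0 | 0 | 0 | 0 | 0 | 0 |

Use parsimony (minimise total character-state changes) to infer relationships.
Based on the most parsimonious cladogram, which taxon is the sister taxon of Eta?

The outgroup has state '0' for every character, so '1' is the derived state throughout.
Trait 1: derived state '1' in Alpha, Beta, Epsilon, Eta, and Theta only — synapomorphy for {Alpha, Beta, Epsilon, Eta, Theta}.
Trait 2: derived state '1' in Beta and Eta only — synapomorphy for {Beta, Eta}.
Only Alpha, Beta, and Eta show the derived state '1' for Trait 3, supporting them as a clade.
Trait 4 (derived state '1') is unique to Alpha (autapomorphy; uninformative for grouping).
Trait 5: derived state '1' in Epsilon and Theta only — synapomorphy for {Epsilon, Theta}.
Trait 6 (derived state '1') is unique to Alpha (autapomorphy; uninformative for grouping).
Most parsimonious ingroup topology: ((((Beta,Eta),Alpha),(Theta,Epsilon)),Zeta).
Eta and Beta form a cherry on this tree, so they are sister taxa.

Beta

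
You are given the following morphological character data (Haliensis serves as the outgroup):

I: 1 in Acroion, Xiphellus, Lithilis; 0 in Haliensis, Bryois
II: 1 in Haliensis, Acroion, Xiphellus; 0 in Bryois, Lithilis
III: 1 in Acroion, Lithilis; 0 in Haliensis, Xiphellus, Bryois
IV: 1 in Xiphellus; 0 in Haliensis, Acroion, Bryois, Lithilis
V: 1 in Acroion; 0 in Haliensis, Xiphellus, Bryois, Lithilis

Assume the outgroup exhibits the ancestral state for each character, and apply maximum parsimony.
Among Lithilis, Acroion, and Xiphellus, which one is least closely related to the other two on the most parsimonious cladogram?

Xiphellus

Character polarity is set by the outgroup: the derived state is whichever differs from the outgroup's state, so for II the derived state is '0', and for the remaining characters it is '1'.
Only Acroion, Lithilis, and Xiphellus show the derived state '1' for I, supporting them as a clade.
II (state '0') occurs in Bryois and Lithilis but conflicts with the nesting implied by the other characters — most parsimoniously interpreted as homoplasy.
III: derived state '1' in Acroion and Lithilis only — synapomorphy for {Acroion, Lithilis}.
IV: derived state '1' in Xiphellus only — an autapomorphy, so it tells us nothing about relationships among taxa.
V (derived state '1') is unique to Acroion (autapomorphy; uninformative for grouping).
Most parsimonious ingroup topology: (((Acroion,Lithilis),Xiphellus),Bryois).
Acroion and Lithilis share a more recent common ancestor with each other than either does with Xiphellus, so Xiphellus is the least closely related of the three.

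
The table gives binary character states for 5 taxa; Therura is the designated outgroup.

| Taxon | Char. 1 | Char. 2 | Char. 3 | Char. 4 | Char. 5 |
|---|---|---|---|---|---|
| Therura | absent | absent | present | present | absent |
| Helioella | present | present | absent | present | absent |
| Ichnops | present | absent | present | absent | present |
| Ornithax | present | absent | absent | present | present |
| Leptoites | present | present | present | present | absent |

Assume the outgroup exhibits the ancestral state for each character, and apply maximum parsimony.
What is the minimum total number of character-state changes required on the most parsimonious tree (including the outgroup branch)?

Character polarity is set by the outgroup: the derived state is whichever differs from the outgroup's state, so for Char. 3, Char. 4 the derived state is 'absent', and for the remaining characters it is 'present'.
Char. 1 (derived state 'present') is shared by all ingroup taxa — unites the whole ingroup.
Char. 2 (derived state 'present') is shared by Helioella and Leptoites — a synapomorphy uniting that clade.
Char. 3 (state 'absent') occurs in Helioella and Ornithax but conflicts with the nesting implied by the other characters — most parsimoniously interpreted as homoplasy.
Char. 4: derived state 'absent' in Ichnops only — an autapomorphy, so it tells us nothing about relationships among taxa.
Char. 5 (derived state 'present') is shared by Ichnops and Ornithax — a synapomorphy uniting that clade.
Most parsimonious ingroup topology: ((Leptoites,Helioella),(Ichnops,Ornithax)).
Changes per character on this tree: Char. 1: 1; Char. 2: 1; Char. 3: 2; Char. 4: 1; Char. 5: 1.
Total = 6.

6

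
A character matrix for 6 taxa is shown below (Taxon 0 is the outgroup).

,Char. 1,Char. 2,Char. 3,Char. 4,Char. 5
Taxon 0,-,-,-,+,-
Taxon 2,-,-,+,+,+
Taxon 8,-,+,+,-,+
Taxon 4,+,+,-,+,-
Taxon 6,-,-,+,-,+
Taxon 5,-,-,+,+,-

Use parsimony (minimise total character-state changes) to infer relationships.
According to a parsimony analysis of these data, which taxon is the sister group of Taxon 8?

Taxon 6

Character polarity is set by the outgroup: the derived state is whichever differs from the outgroup's state, so for Char. 4 the derived state is '-', and for the remaining characters it is '+'.
Char. 1 (derived state '+') is unique to Taxon 4 (autapomorphy; uninformative for grouping).
Char. 2 (state '+') occurs in Taxon 4 and Taxon 8 but conflicts with the nesting implied by the other characters — most parsimoniously interpreted as homoplasy.
Char. 3: derived state '+' in Taxon 2, Taxon 5, Taxon 6, and Taxon 8 only — synapomorphy for {Taxon 2, Taxon 5, Taxon 6, Taxon 8}.
Char. 4: derived state '-' in Taxon 6 and Taxon 8 only — synapomorphy for {Taxon 6, Taxon 8}.
Char. 5 (derived state '+') is shared by Taxon 2, Taxon 6, and Taxon 8 — a synapomorphy uniting that clade.
Most parsimonious ingroup topology: (((Taxon 2,(Taxon 8,Taxon 6)),Taxon 5),Taxon 4).
Taxon 8 and Taxon 6 form a cherry on this tree, so they are sister taxa.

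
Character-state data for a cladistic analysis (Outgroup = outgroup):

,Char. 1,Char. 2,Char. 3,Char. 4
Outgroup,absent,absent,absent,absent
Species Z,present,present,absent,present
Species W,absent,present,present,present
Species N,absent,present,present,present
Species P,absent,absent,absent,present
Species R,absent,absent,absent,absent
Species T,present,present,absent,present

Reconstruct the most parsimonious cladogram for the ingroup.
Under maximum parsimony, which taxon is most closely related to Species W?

Species N

The outgroup has state 'absent' for every character, so 'present' is the derived state throughout.
Only Species T and Species Z show the derived state 'present' for Char. 1, supporting them as a clade.
Only Species N, Species T, Species W, and Species Z show the derived state 'present' for Char. 2, supporting them as a clade.
Char. 3: derived state 'present' in Species N and Species W only — synapomorphy for {Species N, Species W}.
Char. 4: derived state 'present' in Species N, Species P, Species T, Species W, and Species Z only — synapomorphy for {Species N, Species P, Species T, Species W, Species Z}.
Most parsimonious ingroup topology: ((((Species Z,Species T),(Species W,Species N)),Species P),Species R).
Species W and Species N form a cherry on this tree, so they are sister taxa.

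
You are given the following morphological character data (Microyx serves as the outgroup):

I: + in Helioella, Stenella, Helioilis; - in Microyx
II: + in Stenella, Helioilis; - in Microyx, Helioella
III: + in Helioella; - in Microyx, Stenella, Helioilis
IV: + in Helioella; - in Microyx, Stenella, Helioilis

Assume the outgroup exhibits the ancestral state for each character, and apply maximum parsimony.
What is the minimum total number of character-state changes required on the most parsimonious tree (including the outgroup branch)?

4

The outgroup has state '-' for every character, so '+' is the derived state throughout.
All ingroup taxa share the derived state '+' for I; it defines the ingroup but does not resolve relationships within it.
II: derived state '+' in Helioilis and Stenella only — synapomorphy for {Helioilis, Stenella}.
III: derived state '+' in Helioella only — an autapomorphy, so it tells us nothing about relationships among taxa.
IV (derived state '+') is unique to Helioella (autapomorphy; uninformative for grouping).
Most parsimonious ingroup topology: (Helioella,(Stenella,Helioilis)).
Changes per character on this tree: I: 1; II: 1; III: 1; IV: 1.
Total = 4.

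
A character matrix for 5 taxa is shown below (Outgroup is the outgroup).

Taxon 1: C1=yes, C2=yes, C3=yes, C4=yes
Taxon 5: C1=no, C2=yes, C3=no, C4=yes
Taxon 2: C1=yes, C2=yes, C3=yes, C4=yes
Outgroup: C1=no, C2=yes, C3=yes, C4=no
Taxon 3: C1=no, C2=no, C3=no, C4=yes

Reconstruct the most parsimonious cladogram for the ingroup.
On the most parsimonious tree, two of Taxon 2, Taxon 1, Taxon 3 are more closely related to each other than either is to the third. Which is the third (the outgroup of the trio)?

Character polarity is set by the outgroup: the derived state is whichever differs from the outgroup's state, so for C2, C3 the derived state is 'no', and for the remaining characters it is 'yes'.
C1 (derived state 'yes') is shared by Taxon 1 and Taxon 2 — a synapomorphy uniting that clade.
C2: derived state 'no' in Taxon 3 only — an autapomorphy, so it tells us nothing about relationships among taxa.
C3: derived state 'no' in Taxon 3 and Taxon 5 only — synapomorphy for {Taxon 3, Taxon 5}.
All ingroup taxa share the derived state 'yes' for C4; it defines the ingroup but does not resolve relationships within it.
Most parsimonious ingroup topology: ((Taxon 1,Taxon 2),(Taxon 3,Taxon 5)).
Taxon 1 and Taxon 2 share a more recent common ancestor with each other than either does with Taxon 3, so Taxon 3 is the least closely related of the three.

Taxon 3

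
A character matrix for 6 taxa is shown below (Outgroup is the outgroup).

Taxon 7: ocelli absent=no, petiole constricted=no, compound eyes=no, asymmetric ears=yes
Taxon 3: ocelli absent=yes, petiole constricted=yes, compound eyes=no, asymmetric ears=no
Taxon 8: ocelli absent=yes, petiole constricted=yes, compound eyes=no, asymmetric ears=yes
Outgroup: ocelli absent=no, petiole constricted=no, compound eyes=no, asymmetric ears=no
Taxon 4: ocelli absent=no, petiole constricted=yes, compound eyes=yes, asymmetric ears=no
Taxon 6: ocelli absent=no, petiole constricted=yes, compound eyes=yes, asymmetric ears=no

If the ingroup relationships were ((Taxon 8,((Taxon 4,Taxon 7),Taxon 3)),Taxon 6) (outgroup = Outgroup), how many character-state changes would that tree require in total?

Map each character onto ((Taxon 8,((Taxon 4,Taxon 7),Taxon 3)),Taxon 6) (rooted by Outgroup) and count the minimum state changes it requires (Fitch parsimony):
ocelli absent: 2; petiole constricted: 2; compound eyes: 2; asymmetric ears: 2.
Total tree length = 8.

8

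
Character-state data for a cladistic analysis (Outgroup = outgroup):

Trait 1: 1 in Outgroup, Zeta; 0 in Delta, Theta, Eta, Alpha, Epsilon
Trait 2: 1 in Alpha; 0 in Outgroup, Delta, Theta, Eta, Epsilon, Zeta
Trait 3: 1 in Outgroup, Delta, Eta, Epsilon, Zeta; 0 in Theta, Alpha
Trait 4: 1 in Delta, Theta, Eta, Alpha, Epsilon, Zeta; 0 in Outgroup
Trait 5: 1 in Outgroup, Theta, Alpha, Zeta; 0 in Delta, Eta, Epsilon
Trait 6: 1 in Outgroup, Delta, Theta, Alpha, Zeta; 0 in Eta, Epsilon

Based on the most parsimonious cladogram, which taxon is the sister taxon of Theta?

Alpha

Character polarity is set by the outgroup: the derived state is whichever differs from the outgroup's state, so for Trait 1, Trait 3, Trait 5, Trait 6 the derived state is '0', and for the remaining characters it is '1'.
Trait 1: derived state '0' in Alpha, Delta, Epsilon, Eta, and Theta only — synapomorphy for {Alpha, Delta, Epsilon, Eta, Theta}.
Trait 2 (derived state '1') is unique to Alpha (autapomorphy; uninformative for grouping).
Trait 3 (derived state '0') is shared by Alpha and Theta — a synapomorphy uniting that clade.
Trait 4 (derived state '1') is shared by all ingroup taxa — unites the whole ingroup.
Trait 5: derived state '0' in Delta, Epsilon, and Eta only — synapomorphy for {Delta, Epsilon, Eta}.
Only Epsilon and Eta show the derived state '0' for Trait 6, supporting them as a clade.
Most parsimonious ingroup topology: (((Delta,(Eta,Epsilon)),(Theta,Alpha)),Zeta).
Theta and Alpha form a cherry on this tree, so they are sister taxa.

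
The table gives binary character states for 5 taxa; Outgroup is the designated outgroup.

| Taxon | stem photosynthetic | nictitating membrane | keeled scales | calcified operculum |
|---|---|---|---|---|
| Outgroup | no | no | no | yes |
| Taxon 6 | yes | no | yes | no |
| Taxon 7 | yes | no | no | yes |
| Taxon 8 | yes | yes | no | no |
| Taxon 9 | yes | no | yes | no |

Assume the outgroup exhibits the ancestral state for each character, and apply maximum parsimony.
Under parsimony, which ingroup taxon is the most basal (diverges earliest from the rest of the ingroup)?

Character polarity is set by the outgroup: the derived state is whichever differs from the outgroup's state, so for calcified operculum the derived state is 'no', and for the remaining characters it is 'yes'.
stem photosynthetic (derived state 'yes') is shared by all ingroup taxa — unites the whole ingroup.
nictitating membrane: derived state 'yes' in Taxon 8 only — an autapomorphy, so it tells us nothing about relationships among taxa.
keeled scales: derived state 'yes' in Taxon 6 and Taxon 9 only — synapomorphy for {Taxon 6, Taxon 9}.
calcified operculum: derived state 'no' in Taxon 6, Taxon 8, and Taxon 9 only — synapomorphy for {Taxon 6, Taxon 8, Taxon 9}.
Most parsimonious ingroup topology: (((Taxon 6,Taxon 9),Taxon 8),Taxon 7).
Taxon 7 is sister to the clade containing all other ingroup taxa, so it is the earliest-diverging (most basal) ingroup lineage.

Taxon 7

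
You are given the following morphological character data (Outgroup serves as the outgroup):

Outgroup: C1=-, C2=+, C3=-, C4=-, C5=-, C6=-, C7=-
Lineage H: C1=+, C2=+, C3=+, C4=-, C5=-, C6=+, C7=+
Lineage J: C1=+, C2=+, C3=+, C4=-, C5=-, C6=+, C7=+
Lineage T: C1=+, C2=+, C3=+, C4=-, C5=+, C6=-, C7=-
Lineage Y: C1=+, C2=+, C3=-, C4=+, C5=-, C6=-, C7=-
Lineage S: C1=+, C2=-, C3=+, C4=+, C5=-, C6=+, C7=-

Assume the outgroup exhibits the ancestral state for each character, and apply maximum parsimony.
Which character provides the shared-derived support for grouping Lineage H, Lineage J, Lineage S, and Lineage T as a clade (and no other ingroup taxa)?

C3

Character polarity is set by the outgroup: the derived state is whichever differs from the outgroup's state, so for C2 the derived state is '-', and for the remaining characters it is '+'.
C1 (derived state '+') is shared by all ingroup taxa — unites the whole ingroup.
C2 (derived state '-') is unique to Lineage S (autapomorphy; uninformative for grouping).
C3: derived state '+' in Lineage H, Lineage J, Lineage S, and Lineage T only — synapomorphy for {Lineage H, Lineage J, Lineage S, Lineage T}.
C4 (state '+') occurs in Lineage S and Lineage Y but conflicts with the nesting implied by the other characters — most parsimoniously interpreted as homoplasy.
C5 (derived state '+') is unique to Lineage T (autapomorphy; uninformative for grouping).
Only Lineage H, Lineage J, and Lineage S show the derived state '+' for C6, supporting them as a clade.
C7 (derived state '+') is shared by Lineage H and Lineage J — a synapomorphy uniting that clade.
Most parsimonious ingroup topology: ((((Lineage H,Lineage J),Lineage S),Lineage T),Lineage Y).
The clade {Lineage H, Lineage J, Lineage S, Lineage T} is supported by C3: its derived state '+' occurs in exactly those taxa and in no other taxon (including the outgroup).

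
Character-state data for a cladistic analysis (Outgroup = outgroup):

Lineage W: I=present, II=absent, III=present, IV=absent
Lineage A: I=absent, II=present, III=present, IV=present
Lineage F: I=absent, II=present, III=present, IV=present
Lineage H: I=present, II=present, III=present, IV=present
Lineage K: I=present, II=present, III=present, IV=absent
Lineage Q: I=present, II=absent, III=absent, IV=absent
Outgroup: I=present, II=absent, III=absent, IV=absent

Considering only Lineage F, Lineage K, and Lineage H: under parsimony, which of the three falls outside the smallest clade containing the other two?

Character polarity is set by the outgroup: the derived state is whichever differs from the outgroup's state, so for I the derived state is 'absent', and for the remaining characters it is 'present'.
Only Lineage A and Lineage F show the derived state 'absent' for I, supporting them as a clade.
II: derived state 'present' in Lineage A, Lineage F, Lineage H, and Lineage K only — synapomorphy for {Lineage A, Lineage F, Lineage H, Lineage K}.
Only Lineage A, Lineage F, Lineage H, Lineage K, and Lineage W show the derived state 'present' for III, supporting them as a clade.
Only Lineage A, Lineage F, and Lineage H show the derived state 'present' for IV, supporting them as a clade.
Most parsimonious ingroup topology: (((Lineage K,(Lineage H,(Lineage A,Lineage F))),Lineage W),Lineage Q).
Lineage F and Lineage H share a more recent common ancestor with each other than either does with Lineage K, so Lineage K is the least closely related of the three.

Lineage K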